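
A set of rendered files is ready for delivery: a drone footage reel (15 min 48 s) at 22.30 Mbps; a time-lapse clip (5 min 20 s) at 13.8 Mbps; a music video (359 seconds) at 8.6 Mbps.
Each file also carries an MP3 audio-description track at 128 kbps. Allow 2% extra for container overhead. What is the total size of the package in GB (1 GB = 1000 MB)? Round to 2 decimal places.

3.68 GB

Audio: 128 kbps = 0.128 Mbps.
drone footage reel: 22.428 Mbps × 948 s × 1.02 = 21687.0 Mb
time-lapse clip: 13.928 Mbps × 320 s × 1.02 = 4546.1 Mb
music video: 8.728 Mbps × 359 s × 1.02 = 3196.0 Mb
Total: 29429.1 Mb = 3678.6 MB.
= 3.679 GB.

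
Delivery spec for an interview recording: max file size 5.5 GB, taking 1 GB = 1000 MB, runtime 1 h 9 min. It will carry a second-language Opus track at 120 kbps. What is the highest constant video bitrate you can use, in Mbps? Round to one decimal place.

Budget: 5.5 GB = 44000.0 Mb.
1 h 9 min = 69 min = 4140 s
Total bitrate budget: 44000.0 Mb / 4140 s = 10.628 Mbps.
Audio: 120 kbps = 0.120 Mbps.
Video: 10.628 − 0.120 = 10.508 Mbps.

10.5 Mbps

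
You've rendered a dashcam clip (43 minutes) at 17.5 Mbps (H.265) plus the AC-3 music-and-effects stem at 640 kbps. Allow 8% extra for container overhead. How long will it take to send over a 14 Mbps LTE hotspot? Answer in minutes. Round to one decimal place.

60.2 minutes

43 min = 2580 s
Audio: 640 kbps = 0.640 Mbps.
Total bitrate: 18.140 Mbps.
File: 18.140 Mbps × 2580 s = 46801.2 Mb.
With 8% container overhead: ×1.08. → 50545.3 Mb.
At 14 Mbps: 50545.3 / 14 = 3610.4 s ≈ 60.2 minutes.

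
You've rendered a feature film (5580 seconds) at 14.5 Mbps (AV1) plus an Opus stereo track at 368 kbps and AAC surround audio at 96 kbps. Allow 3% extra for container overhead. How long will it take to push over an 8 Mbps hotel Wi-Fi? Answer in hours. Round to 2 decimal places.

2.99 hours

Audio total: 368 + 96 = 464 kbps = 0.464 Mbps.
Total bitrate: 14.964 Mbps.
File: 14.964 Mbps × 5580 s = 83499.1 Mb.
With 3% container overhead: ×1.03. → 86004.1 Mb.
At 8 Mbps: 86004.1 / 8 = 10750.5 s ≈ 2.99 hours.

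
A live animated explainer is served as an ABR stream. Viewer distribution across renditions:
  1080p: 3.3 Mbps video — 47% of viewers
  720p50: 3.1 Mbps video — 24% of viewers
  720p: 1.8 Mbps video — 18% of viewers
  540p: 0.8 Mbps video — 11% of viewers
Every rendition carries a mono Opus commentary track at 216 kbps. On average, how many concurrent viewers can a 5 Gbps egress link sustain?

Audio: 216 kbps = 0.216 Mbps.
Average per-viewer bitrate: 0.47×3.516 + 0.24×3.316 + 0.18×2.016 + 0.11×1.016 = 2.923 Mbps.
5 Gbps = 5,000 Mbps; 5,000 / 2.923 = 1710.57 → 1710.

1710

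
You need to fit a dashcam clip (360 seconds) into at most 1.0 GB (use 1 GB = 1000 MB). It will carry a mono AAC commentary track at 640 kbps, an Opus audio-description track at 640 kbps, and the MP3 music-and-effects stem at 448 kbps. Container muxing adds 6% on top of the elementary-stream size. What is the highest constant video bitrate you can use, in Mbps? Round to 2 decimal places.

Budget: 1.0 GB = 8000.0 Mb.
Stream payload after overhead: 8000.0 / 1.06 = 7547.2 Mb.
Total bitrate budget: 7547.2 Mb / 360 s = 20.964 Mbps.
Audio total: 640 + 640 + 448 = 1728 kbps = 1.728 Mbps.
Video: 20.964 − 1.728 = 19.236 Mbps.

19.24 Mbps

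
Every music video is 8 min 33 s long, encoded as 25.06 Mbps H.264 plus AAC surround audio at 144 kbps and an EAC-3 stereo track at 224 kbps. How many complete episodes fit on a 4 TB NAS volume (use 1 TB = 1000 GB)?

8 min 33 s = 513 s
Audio total: 144 + 224 = 368 kbps = 0.368 Mbps.
Total bitrate: 25.428 Mbps.
Per item: 25.428 Mbps × 513 s = 13,045 Mb = 1,631 MB.
Capacity: 4 TB = 32,000,000 Mb; 2453.13 items → 2453 complete.

2453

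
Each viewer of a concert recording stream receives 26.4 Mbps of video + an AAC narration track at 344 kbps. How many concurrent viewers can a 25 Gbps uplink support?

Audio: 344 kbps = 0.344 Mbps.
Per-viewer media rate: 26.744 Mbps.
25 Gbps = 25,000 Mbps; 25,000 / 26.744 = 934.79 → 934 viewers.

934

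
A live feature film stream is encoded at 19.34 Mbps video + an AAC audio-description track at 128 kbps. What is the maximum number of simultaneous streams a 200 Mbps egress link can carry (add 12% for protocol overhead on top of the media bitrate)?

9

Audio: 128 kbps = 0.128 Mbps.
Per-viewer media rate: 19.468 Mbps.
On the wire with 12% overhead: 21.804 Mbps.
200 Mbps = 200.0 Mbps; 200.0 / 21.804 = 9.17 → 9 viewers.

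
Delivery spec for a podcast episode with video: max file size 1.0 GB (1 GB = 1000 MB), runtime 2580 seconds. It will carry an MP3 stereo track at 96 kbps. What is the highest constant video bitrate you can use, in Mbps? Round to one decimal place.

Budget: 1.0 GB = 8000.0 Mb.
Total bitrate budget: 8000.0 Mb / 2580 s = 3.101 Mbps.
Audio: 96 kbps = 0.096 Mbps.
Video: 3.101 − 0.096 = 3.005 Mbps.

3.0 Mbps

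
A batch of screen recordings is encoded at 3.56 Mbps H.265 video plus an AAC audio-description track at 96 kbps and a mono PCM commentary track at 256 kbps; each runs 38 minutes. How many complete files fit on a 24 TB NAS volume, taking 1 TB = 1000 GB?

21526

38 min = 2280 s
Audio total: 96 + 256 = 352 kbps = 0.352 Mbps.
Total bitrate: 3.912 Mbps.
Per item: 3.912 Mbps × 2280 s = 8,919 Mb = 1,115 MB.
Capacity: 24 TB = 192,000,000 Mb; 21526.21 items → 21526 complete.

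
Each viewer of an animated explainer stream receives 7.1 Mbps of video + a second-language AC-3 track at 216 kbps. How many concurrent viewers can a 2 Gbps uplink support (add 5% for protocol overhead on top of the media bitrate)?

Audio: 216 kbps = 0.216 Mbps.
Per-viewer media rate: 7.316 Mbps.
On the wire with 5% overhead: 7.682 Mbps.
2 Gbps = 2,000 Mbps; 2,000 / 7.682 = 260.36 → 260 viewers.

260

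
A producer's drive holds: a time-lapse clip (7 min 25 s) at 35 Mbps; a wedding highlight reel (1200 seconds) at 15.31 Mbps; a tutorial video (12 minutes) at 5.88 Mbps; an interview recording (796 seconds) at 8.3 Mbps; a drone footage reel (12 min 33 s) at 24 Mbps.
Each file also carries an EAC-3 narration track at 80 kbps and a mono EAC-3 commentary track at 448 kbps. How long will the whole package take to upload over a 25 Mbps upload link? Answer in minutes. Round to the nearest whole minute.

Audio total: 80 + 448 = 528 kbps = 0.528 Mbps.
time-lapse clip: 35.528 Mbps × 445 s = 15810.0 Mb
wedding highlight reel: 15.838 Mbps × 1200 s = 19005.6 Mb
tutorial video: 6.408 Mbps × 720 s = 4613.8 Mb
interview recording: 8.828 Mbps × 796 s = 7027.1 Mb
drone footage reel: 24.528 Mbps × 753 s = 18469.6 Mb
Total: 64926.0 Mb = 8115.7 MB.
At 25 Mbps: 64926.0 / 25 = 2597 s ≈ 43.3 minutes.

43 minutes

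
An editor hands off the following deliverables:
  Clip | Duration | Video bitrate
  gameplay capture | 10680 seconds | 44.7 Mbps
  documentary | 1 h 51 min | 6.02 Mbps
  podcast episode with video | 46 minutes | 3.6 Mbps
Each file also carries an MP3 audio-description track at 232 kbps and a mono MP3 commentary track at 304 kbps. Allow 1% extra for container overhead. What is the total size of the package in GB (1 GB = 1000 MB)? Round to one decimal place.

Audio total: 232 + 304 = 536 kbps = 0.536 Mbps.
gameplay capture: 45.236 Mbps × 10680 s × 1.01 = 487951.7 Mb
documentary: 6.556 Mbps × 6660 s × 1.01 = 44099.6 Mb
podcast episode with video: 4.136 Mbps × 2760 s × 1.01 = 11529.5 Mb
Total: 543580.8 Mb = 67947.6 MB.
= 67.95 GB.

67.9 GB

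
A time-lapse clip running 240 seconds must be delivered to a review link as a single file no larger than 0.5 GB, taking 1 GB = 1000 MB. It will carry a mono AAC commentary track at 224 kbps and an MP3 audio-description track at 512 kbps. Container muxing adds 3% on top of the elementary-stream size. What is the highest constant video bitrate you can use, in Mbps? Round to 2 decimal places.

15.45 Mbps

Budget: 0.5 GB = 4000.0 Mb.
Stream payload after overhead: 4000.0 / 1.03 = 3883.5 Mb.
Total bitrate budget: 3883.5 Mb / 240 s = 16.181 Mbps.
Audio total: 224 + 512 = 736 kbps = 0.736 Mbps.
Video: 16.181 − 0.736 = 15.445 Mbps.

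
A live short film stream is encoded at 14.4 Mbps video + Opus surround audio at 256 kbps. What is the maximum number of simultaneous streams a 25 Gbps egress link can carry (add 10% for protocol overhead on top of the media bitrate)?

1550

Audio: 256 kbps = 0.256 Mbps.
Per-viewer media rate: 14.656 Mbps.
On the wire with 10% overhead: 16.122 Mbps.
25 Gbps = 25,000 Mbps; 25,000 / 16.122 = 1550.71 → 1550 viewers.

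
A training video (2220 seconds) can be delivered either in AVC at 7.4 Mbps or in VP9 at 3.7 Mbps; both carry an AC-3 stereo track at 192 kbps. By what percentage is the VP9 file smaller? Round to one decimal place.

48.7%

Audio: 192 kbps = 0.192 Mbps.
AVC: 7.592 Mbps × 2220 s = 16854.2 Mb = 2.107 GB.
VP9: 3.892 Mbps × 2220 s = 8640.2 Mb = 1.080 GB.
Reduction: (1 − 1.080/2.107) × 100 = 48.74%.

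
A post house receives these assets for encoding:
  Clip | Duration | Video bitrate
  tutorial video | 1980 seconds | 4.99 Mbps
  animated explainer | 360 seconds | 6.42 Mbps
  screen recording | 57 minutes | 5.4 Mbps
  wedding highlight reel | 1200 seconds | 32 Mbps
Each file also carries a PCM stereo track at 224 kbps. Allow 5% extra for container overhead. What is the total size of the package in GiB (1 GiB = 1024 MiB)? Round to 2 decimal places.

8.63 GiB

Audio: 224 kbps = 0.224 Mbps.
tutorial video: 5.214 Mbps × 1980 s × 1.05 = 10839.9 Mb
animated explainer: 6.644 Mbps × 360 s × 1.05 = 2511.4 Mb
screen recording: 5.624 Mbps × 3420 s × 1.05 = 20195.8 Mb
wedding highlight reel: 32.224 Mbps × 1200 s × 1.05 = 40602.2 Mb
Total: 74149.4 Mb = 9268.7 MB.
= 8.632 GiB.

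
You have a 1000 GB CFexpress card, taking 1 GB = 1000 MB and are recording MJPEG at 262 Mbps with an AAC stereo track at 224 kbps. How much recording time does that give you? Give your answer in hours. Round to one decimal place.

Audio: 224 kbps = 0.224 Mbps.
Total bitrate: 262 + 0.224 = 262.224 Mbps.
Capacity: 1000 GB = 8,000,000 Mb.
Recording time: 8,000,000 / 262.224 = 30,508 s ≈ 8.47 hours.

8.5 hours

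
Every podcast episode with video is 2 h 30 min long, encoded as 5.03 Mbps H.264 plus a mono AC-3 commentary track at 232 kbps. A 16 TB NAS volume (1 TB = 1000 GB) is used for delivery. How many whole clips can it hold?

2 h 30 min = 150 min = 9000 s
Audio: 232 kbps = 0.232 Mbps.
Total bitrate: 5.262 Mbps.
Per item: 5.262 Mbps × 9000 s = 47,358 Mb = 5,920 MB.
Capacity: 16 TB = 128,000,000 Mb; 2702.82 items → 2702 complete.

2702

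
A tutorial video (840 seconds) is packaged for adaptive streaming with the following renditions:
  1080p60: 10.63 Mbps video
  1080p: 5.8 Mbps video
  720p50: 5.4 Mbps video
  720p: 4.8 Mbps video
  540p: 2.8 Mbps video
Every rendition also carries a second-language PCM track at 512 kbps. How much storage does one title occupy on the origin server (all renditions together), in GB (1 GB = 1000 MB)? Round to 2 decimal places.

3.36 GB

Audio: 512 kbps = 0.512 Mbps.
Sum of rendition bitrates: (10.63+0.512) + (5.8+0.512) + (5.4+0.512) + (4.8+0.512) + (2.8+0.512) = 31.990 Mbps.
× 840 s = 26,872 Mb = 3,359 MB = 3.359 GB.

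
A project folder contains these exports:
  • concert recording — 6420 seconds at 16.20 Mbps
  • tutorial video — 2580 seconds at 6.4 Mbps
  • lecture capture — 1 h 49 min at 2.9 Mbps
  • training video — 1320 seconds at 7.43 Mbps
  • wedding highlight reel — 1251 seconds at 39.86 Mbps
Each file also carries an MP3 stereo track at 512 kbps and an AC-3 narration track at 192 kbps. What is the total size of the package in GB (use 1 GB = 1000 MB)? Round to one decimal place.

Audio total: 512 + 192 = 704 kbps = 0.704 Mbps.
concert recording: 16.904 Mbps × 6420 s = 108523.7 Mb
tutorial video: 7.104 Mbps × 2580 s = 18328.3 Mb
lecture capture: 3.604 Mbps × 6540 s = 23570.2 Mb
training video: 8.134 Mbps × 1320 s = 10736.9 Mb
wedding highlight reel: 40.564 Mbps × 1251 s = 50745.6 Mb
Total: 211904.6 Mb = 26488.1 MB.
= 26.49 GB.

26.5 GB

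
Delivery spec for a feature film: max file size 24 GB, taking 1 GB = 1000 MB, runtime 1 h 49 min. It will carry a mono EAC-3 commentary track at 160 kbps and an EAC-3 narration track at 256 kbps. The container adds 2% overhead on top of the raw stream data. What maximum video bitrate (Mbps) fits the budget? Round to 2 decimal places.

Budget: 24 GB = 192000.0 Mb.
Stream payload after overhead: 192000.0 / 1.02 = 188235.3 Mb.
1 h 49 min = 109 min = 6540 s
Total bitrate budget: 188235.3 Mb / 6540 s = 28.782 Mbps.
Audio total: 160 + 256 = 416 kbps = 0.416 Mbps.
Video: 28.782 − 0.416 = 28.366 Mbps.

28.37 Mbps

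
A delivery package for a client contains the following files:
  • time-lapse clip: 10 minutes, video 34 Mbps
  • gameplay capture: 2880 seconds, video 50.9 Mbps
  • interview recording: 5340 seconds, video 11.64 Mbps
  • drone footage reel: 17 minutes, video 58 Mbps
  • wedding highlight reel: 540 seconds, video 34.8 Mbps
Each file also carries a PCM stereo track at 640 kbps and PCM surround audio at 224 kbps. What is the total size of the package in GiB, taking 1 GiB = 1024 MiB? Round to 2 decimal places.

36.80 GiB

Audio total: 640 + 224 = 864 kbps = 0.864 Mbps.
time-lapse clip: 34.864 Mbps × 600 s = 20918.4 Mb
gameplay capture: 51.764 Mbps × 2880 s = 149080.3 Mb
interview recording: 12.504 Mbps × 5340 s = 66771.4 Mb
drone footage reel: 58.864 Mbps × 1020 s = 60041.3 Mb
wedding highlight reel: 35.664 Mbps × 540 s = 19258.6 Mb
Total: 316069.9 Mb = 39508.7 MB.
= 36.80 GiB.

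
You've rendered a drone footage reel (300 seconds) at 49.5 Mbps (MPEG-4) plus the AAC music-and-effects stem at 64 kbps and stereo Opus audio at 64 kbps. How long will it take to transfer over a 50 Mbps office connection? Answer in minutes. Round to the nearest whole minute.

Audio total: 64 + 64 = 128 kbps = 0.128 Mbps.
Total bitrate: 49.628 Mbps.
File: 49.628 Mbps × 300 s = 14888.4 Mb.
At 50 Mbps: 14888.4 / 50 = 297.8 s ≈ 4.96 minutes.

5 minutes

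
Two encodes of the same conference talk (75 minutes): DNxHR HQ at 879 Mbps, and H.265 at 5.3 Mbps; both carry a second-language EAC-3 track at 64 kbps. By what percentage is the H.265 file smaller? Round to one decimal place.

99.4%

75 min = 4500 s
Audio: 64 kbps = 0.064 Mbps.
DNxHR HQ: 879.064 Mbps × 4500 s = 3955788.0 Mb = 494.474 GB.
H.265: 5.364 Mbps × 4500 s = 24138.0 Mb = 3.017 GB.
Reduction: (1 − 3.017/494.474) × 100 = 99.39%.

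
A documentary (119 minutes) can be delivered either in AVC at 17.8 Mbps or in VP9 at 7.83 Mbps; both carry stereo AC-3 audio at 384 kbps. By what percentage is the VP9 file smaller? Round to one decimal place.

54.8%

119 min = 7140 s
Audio: 384 kbps = 0.384 Mbps.
AVC: 18.184 Mbps × 7140 s = 129833.8 Mb = 16.229 GB.
VP9: 8.214 Mbps × 7140 s = 58648.0 Mb = 7.331 GB.
Reduction: (1 − 7.331/16.229) × 100 = 54.83%.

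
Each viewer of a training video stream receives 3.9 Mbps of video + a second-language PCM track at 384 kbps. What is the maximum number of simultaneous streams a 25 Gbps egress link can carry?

5835

Audio: 384 kbps = 0.384 Mbps.
Per-viewer media rate: 4.284 Mbps.
25 Gbps = 25,000 Mbps; 25,000 / 4.284 = 5835.67 → 5835 viewers.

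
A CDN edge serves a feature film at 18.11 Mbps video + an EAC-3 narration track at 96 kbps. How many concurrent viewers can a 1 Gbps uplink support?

Audio: 96 kbps = 0.096 Mbps.
Per-viewer media rate: 18.206 Mbps.
1 Gbps = 1,000 Mbps; 1,000 / 18.206 = 54.93 → 54 viewers.

54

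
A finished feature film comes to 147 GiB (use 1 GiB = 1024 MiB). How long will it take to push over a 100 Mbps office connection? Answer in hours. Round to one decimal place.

File: 147 GiB = 1262720.4 Mb.
At 100 Mbps: 1262720.4 / 100 = 12627.2 s ≈ 3.51 hours.

3.5 hours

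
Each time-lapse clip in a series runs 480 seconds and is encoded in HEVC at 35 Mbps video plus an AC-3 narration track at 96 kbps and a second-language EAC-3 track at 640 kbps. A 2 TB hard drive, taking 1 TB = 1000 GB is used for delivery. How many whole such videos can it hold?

Audio total: 96 + 640 = 736 kbps = 0.736 Mbps.
Total bitrate: 35.736 Mbps.
Per item: 35.736 Mbps × 480 s = 17,153 Mb = 2,144 MB.
Capacity: 2 TB = 16,000,000 Mb; 932.77 items → 932 complete.

932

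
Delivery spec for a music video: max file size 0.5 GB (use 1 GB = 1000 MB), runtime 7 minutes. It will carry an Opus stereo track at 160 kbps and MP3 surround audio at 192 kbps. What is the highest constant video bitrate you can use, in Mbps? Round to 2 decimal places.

Budget: 0.5 GB = 4000.0 Mb.
7 min = 420 s
Total bitrate budget: 4000.0 Mb / 420 s = 9.524 Mbps.
Audio total: 160 + 192 = 352 kbps = 0.352 Mbps.
Video: 9.524 − 0.352 = 9.172 Mbps.

9.17 Mbps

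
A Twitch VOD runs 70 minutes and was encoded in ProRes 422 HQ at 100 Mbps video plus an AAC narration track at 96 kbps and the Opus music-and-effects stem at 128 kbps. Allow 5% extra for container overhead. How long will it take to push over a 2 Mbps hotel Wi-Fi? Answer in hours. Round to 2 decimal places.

70 min = 4200 s
Audio total: 96 + 128 = 224 kbps = 0.224 Mbps.
Total bitrate: 100.224 Mbps.
File: 100.224 Mbps × 4200 s = 420940.8 Mb.
With 5% container overhead: ×1.05. → 441987.8 Mb.
At 2 Mbps: 441987.8 / 2 = 220993.9 s ≈ 61.4 hours.

61.39 hours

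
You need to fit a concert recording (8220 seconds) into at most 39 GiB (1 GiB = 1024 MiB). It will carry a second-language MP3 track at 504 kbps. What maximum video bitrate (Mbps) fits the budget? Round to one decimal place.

Budget: 39 GiB = 335007.4 Mb.
Total bitrate budget: 335007.4 Mb / 8220 s = 40.755 Mbps.
Audio: 504 kbps = 0.504 Mbps.
Video: 40.755 − 0.504 = 40.251 Mbps.

40.3 Mbps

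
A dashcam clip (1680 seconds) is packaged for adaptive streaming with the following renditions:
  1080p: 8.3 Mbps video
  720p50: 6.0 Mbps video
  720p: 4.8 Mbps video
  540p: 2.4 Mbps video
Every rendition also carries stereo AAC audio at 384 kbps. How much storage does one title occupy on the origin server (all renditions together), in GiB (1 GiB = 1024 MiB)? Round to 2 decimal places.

Audio: 384 kbps = 0.384 Mbps.
Sum of rendition bitrates: (8.3+0.384) + (6.0+0.384) + (4.8+0.384) + (2.4+0.384) = 23.036 Mbps.
× 1680 s = 38,700 Mb = 4,838 MB = 4.505 GiB.

4.51 GiB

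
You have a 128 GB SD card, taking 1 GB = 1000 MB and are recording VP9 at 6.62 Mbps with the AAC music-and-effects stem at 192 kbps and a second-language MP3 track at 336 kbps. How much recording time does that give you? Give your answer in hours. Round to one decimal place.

39.8 hours

Audio total: 192 + 336 = 528 kbps = 0.528 Mbps.
Total bitrate: 6.62 + 0.528 = 7.148 Mbps.
Capacity: 128 GB = 1,024,000 Mb.
Recording time: 1,024,000 / 7.148 = 143,257 s ≈ 39.8 hours.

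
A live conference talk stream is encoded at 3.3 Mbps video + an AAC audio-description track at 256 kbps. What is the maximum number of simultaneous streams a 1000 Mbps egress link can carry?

Audio: 256 kbps = 0.256 Mbps.
Per-viewer media rate: 3.556 Mbps.
1000 Mbps = 1,000 Mbps; 1,000 / 3.556 = 281.21 → 281 viewers.

281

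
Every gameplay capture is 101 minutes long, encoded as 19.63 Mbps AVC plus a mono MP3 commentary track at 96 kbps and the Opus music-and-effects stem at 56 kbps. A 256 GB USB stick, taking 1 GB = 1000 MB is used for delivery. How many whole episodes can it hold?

101 min = 6060 s
Audio total: 96 + 56 = 152 kbps = 0.152 Mbps.
Total bitrate: 19.782 Mbps.
Per item: 19.782 Mbps × 6060 s = 119,879 Mb = 14,985 MB.
Capacity: 256 GB = 2,048,000 Mb; 17.08 items → 17 complete.

17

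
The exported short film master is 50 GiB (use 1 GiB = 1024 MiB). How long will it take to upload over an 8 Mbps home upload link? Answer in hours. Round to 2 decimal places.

14.91 hours

File: 50 GiB = 429496.7 Mb.
At 8 Mbps: 429496.7 / 8 = 53687.1 s ≈ 14.9 hours.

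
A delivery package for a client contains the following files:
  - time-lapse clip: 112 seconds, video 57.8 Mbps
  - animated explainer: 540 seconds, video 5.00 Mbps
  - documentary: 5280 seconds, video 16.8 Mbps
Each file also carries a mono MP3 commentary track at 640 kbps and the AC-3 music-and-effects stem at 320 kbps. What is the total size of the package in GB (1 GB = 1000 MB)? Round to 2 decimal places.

12.95 GB

Audio total: 640 + 320 = 960 kbps = 0.960 Mbps.
time-lapse clip: 58.760 Mbps × 112 s = 6581.1 Mb
animated explainer: 5.960 Mbps × 540 s = 3218.4 Mb
documentary: 17.760 Mbps × 5280 s = 93772.8 Mb
Total: 103572.3 Mb = 12946.5 MB.
= 12.95 GB.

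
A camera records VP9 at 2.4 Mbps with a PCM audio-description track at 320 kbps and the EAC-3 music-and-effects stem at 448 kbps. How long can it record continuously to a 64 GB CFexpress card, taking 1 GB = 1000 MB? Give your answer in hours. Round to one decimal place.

44.9 hours

Audio total: 320 + 448 = 768 kbps = 0.768 Mbps.
Total bitrate: 2.4 + 0.768 = 3.168 Mbps.
Capacity: 64 GB = 512,000 Mb.
Recording time: 512,000 / 3.168 = 161,616 s ≈ 44.9 hours.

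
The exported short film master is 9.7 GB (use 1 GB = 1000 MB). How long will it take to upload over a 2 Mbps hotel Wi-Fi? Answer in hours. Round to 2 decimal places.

10.78 hours

File: 9.7 GB = 77600.0 Mb.
At 2 Mbps: 77600.0 / 2 = 38800.0 s ≈ 10.8 hours.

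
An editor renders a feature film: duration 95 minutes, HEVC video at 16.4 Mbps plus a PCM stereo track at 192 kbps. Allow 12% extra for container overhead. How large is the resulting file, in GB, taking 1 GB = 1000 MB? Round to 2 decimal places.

13.24 GB

95 min = 5700 s
Audio: 192 kbps = 0.192 Mbps.
Total bitrate: 16.4 + 0.192 = 16.592 Mbps.
Stream data: 16.592 Mbps × 5700 s = 94574.4 Mb.
With 12% container overhead: ×1.12.
105,923 Mb ÷ 8 = 13,240 MB → 13.24 GB.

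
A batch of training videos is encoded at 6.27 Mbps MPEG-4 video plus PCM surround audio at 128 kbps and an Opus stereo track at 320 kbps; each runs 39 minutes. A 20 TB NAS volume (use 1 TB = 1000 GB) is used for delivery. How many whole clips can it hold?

39 min = 2340 s
Audio total: 128 + 320 = 448 kbps = 0.448 Mbps.
Total bitrate: 6.718 Mbps.
Per item: 6.718 Mbps × 2340 s = 15,720 Mb = 1,965 MB.
Capacity: 20 TB = 160,000,000 Mb; 10178.04 items → 10178 complete.

10178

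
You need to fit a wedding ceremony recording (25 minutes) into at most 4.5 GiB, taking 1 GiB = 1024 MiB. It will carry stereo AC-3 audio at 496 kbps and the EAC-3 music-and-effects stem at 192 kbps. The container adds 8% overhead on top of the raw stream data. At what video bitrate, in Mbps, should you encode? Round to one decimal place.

Budget: 4.5 GiB = 38654.7 Mb.
Stream payload after overhead: 38654.7 / 1.08 = 35791.4 Mb.
25 min = 1500 s
Total bitrate budget: 35791.4 Mb / 1500 s = 23.861 Mbps.
Audio total: 496 + 192 = 688 kbps = 0.688 Mbps.
Video: 23.861 − 0.688 = 23.173 Mbps.

23.2 Mbps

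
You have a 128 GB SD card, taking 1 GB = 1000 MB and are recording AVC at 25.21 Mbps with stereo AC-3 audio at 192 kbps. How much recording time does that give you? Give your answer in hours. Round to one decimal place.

Audio: 192 kbps = 0.192 Mbps.
Total bitrate: 25.21 + 0.192 = 25.402 Mbps.
Capacity: 128 GB = 1,024,000 Mb.
Recording time: 1,024,000 / 25.402 = 40,312 s ≈ 11.2 hours.

11.2 hours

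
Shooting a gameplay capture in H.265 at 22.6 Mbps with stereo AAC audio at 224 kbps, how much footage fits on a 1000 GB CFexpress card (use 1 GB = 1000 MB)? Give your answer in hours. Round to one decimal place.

97.4 hours

Audio: 224 kbps = 0.224 Mbps.
Total bitrate: 22.6 + 0.224 = 22.824 Mbps.
Capacity: 1000 GB = 8,000,000 Mb.
Recording time: 8,000,000 / 22.824 = 350,508 s ≈ 97.4 hours.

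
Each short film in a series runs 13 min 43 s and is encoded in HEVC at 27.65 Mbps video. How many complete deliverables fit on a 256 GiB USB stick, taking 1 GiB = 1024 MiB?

96

13 min 43 s = 823 s
Per item: 27.650 Mbps × 823 s = 22,756 Mb = 2,844 MB.
Capacity: 256 GiB = 2,199,023 Mb; 96.64 items → 96 complete.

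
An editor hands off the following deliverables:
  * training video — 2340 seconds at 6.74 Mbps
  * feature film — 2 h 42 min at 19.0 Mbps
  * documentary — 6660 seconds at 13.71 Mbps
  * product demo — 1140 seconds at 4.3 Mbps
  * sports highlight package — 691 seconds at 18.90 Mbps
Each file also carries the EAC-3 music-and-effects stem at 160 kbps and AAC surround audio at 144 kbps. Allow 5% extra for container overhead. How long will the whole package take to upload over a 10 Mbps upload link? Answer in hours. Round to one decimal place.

Audio total: 160 + 144 = 304 kbps = 0.304 Mbps.
training video: 7.044 Mbps × 2340 s × 1.05 = 17307.1 Mb
feature film: 19.304 Mbps × 9720 s × 1.05 = 197016.6 Mb
documentary: 14.014 Mbps × 6660 s × 1.05 = 97999.9 Mb
product demo: 4.604 Mbps × 1140 s × 1.05 = 5511.0 Mb
sports highlight package: 19.204 Mbps × 691 s × 1.05 = 13933.5 Mb
Total: 331768.1 Mb = 41471.0 MB.
At 10 Mbps: 331768.1 / 10 = 33177 s ≈ 9.22 hours.

9.2 hours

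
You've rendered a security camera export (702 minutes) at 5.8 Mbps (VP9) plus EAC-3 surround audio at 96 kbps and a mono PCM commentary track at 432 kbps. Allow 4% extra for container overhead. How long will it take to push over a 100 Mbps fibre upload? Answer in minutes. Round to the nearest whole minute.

702 min = 42120 s
Audio total: 96 + 432 = 528 kbps = 0.528 Mbps.
Total bitrate: 6.328 Mbps.
File: 6.328 Mbps × 42120 s = 266535.4 Mb.
With 4% container overhead: ×1.04. → 277196.8 Mb.
At 100 Mbps: 277196.8 / 100 = 2772.0 s ≈ 46.2 minutes.

46 minutes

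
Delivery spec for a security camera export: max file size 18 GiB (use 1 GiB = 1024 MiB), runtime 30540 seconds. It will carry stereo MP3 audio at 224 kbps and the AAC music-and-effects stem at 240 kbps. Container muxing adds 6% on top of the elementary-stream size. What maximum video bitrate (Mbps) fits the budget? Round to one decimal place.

4.3 Mbps

Budget: 18 GiB = 154618.8 Mb.
Stream payload after overhead: 154618.8 / 1.06 = 145866.8 Mb.
Total bitrate budget: 145866.8 Mb / 30540 s = 4.776 Mbps.
Audio total: 224 + 240 = 464 kbps = 0.464 Mbps.
Video: 4.776 − 0.464 = 4.312 Mbps.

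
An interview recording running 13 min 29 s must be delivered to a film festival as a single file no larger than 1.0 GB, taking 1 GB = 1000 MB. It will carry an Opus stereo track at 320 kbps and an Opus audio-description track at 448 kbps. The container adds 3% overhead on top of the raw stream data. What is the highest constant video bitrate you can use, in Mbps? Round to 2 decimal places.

8.83 Mbps

Budget: 1.0 GB = 8000.0 Mb.
Stream payload after overhead: 8000.0 / 1.03 = 7767.0 Mb.
13 min 29 s = 809 s
Total bitrate budget: 7767.0 Mb / 809 s = 9.601 Mbps.
Audio total: 320 + 448 = 768 kbps = 0.768 Mbps.
Video: 9.601 − 0.768 = 8.833 Mbps.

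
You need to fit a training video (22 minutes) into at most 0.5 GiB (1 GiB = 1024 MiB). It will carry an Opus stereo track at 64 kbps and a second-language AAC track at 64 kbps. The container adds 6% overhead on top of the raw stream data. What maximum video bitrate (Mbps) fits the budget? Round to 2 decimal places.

2.94 Mbps

Budget: 0.5 GiB = 4295.0 Mb.
Stream payload after overhead: 4295.0 / 1.06 = 4051.9 Mb.
22 min = 1320 s
Total bitrate budget: 4051.9 Mb / 1320 s = 3.070 Mbps.
Audio total: 64 + 64 = 128 kbps = 0.128 Mbps.
Video: 3.070 − 0.128 = 2.942 Mbps.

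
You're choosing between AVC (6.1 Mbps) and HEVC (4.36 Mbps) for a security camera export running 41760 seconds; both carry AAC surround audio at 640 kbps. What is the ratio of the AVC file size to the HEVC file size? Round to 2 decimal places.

Audio: 640 kbps = 0.640 Mbps.
AVC: 6.740 Mbps × 41760 s = 281462.4 Mb = 35.183 GB.
HEVC: 5.000 Mbps × 41760 s = 208800.0 Mb = 26.100 GB.
Ratio: 35.183 / 26.100 = 1.348.

1.35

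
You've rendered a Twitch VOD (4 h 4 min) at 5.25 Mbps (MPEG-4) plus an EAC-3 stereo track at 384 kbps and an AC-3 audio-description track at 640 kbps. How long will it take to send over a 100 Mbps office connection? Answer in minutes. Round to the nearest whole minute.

15 minutes

4 h 4 min = 244 min = 14640 s
Audio total: 384 + 640 = 1024 kbps = 1.024 Mbps.
Total bitrate: 6.274 Mbps.
File: 6.274 Mbps × 14640 s = 91851.4 Mb.
At 100 Mbps: 91851.4 / 100 = 918.5 s ≈ 15.3 minutes.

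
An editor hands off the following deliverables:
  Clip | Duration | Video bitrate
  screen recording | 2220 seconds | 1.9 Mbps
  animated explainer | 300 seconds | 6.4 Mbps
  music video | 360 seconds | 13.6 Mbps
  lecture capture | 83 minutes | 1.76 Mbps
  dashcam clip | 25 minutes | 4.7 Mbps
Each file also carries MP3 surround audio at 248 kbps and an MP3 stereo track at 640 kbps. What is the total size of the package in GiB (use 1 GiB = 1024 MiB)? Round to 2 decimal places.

4.09 GiB

Audio total: 248 + 640 = 888 kbps = 0.888 Mbps.
screen recording: 2.788 Mbps × 2220 s = 6189.4 Mb
animated explainer: 7.288 Mbps × 300 s = 2186.4 Mb
music video: 14.488 Mbps × 360 s = 5215.7 Mb
lecture capture: 2.648 Mbps × 4980 s = 13187.0 Mb
dashcam clip: 5.588 Mbps × 1500 s = 8382.0 Mb
Total: 35160.5 Mb = 4395.1 MB.
= 4.093 GiB.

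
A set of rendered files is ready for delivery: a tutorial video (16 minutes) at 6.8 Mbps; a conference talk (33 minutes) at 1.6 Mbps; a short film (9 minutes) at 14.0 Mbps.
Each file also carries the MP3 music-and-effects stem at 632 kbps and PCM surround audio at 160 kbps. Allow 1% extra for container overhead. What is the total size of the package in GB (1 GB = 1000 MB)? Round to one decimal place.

2.5 GB

Audio total: 632 + 160 = 792 kbps = 0.792 Mbps.
tutorial video: 7.592 Mbps × 960 s × 1.01 = 7361.2 Mb
conference talk: 2.392 Mbps × 1980 s × 1.01 = 4783.5 Mb
short film: 14.792 Mbps × 540 s × 1.01 = 8067.6 Mb
Total: 20212.3 Mb = 2526.5 MB.
= 2.527 GB.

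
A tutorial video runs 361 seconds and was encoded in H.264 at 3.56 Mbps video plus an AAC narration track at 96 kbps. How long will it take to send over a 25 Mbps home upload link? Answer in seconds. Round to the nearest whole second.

Audio: 96 kbps = 0.096 Mbps.
Total bitrate: 3.656 Mbps.
File: 3.656 Mbps × 361 s = 1319.8 Mb.
At 25 Mbps: 1319.8 / 25 = 52.8 s ≈ 52.8 seconds.

53 seconds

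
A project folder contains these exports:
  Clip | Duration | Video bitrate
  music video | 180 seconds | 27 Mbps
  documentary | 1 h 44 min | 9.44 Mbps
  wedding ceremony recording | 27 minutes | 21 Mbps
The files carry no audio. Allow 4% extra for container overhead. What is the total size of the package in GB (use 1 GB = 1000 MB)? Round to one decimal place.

12.7 GB

music video: 27.000 Mbps × 180 s × 1.04 = 5054.4 Mb
documentary: 9.440 Mbps × 6240 s × 1.04 = 61261.8 Mb
wedding ceremony recording: 21.000 Mbps × 1620 s × 1.04 = 35380.8 Mb
Total: 101697.0 Mb = 12712.1 MB.
= 12.71 GB.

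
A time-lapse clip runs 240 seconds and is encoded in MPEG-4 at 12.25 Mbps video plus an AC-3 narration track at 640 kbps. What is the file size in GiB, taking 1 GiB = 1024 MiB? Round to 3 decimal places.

0.360 GiB

Audio: 640 kbps = 0.640 Mbps.
Total bitrate: 12.25 + 0.640 = 12.890 Mbps.
Stream data: 12.890 Mbps × 240 s = 3093.6 Mb.
3,094 Mb = 386,700,000 bytes ÷ 1,073,741,824 = 0.3601 GiB.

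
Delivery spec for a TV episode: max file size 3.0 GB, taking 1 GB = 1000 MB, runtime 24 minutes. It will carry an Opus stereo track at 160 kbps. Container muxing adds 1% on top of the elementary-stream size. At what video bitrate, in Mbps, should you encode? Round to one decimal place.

Budget: 3.0 GB = 24000.0 Mb.
Stream payload after overhead: 24000.0 / 1.01 = 23762.4 Mb.
24 min = 1440 s
Total bitrate budget: 23762.4 Mb / 1440 s = 16.502 Mbps.
Audio: 160 kbps = 0.160 Mbps.
Video: 16.502 − 0.160 = 16.342 Mbps.

16.3 Mbps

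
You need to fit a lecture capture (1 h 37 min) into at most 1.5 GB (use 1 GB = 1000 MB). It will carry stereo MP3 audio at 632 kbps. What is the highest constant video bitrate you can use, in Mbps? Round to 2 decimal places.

Budget: 1.5 GB = 12000.0 Mb.
1 h 37 min = 97 min = 5820 s
Total bitrate budget: 12000.0 Mb / 5820 s = 2.062 Mbps.
Audio: 632 kbps = 0.632 Mbps.
Video: 2.062 − 0.632 = 1.430 Mbps.

1.43 Mbps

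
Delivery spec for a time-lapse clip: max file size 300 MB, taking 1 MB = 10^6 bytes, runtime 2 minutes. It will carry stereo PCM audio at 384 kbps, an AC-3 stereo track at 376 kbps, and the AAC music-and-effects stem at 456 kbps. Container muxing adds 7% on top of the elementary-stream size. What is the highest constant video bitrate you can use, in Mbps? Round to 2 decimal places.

17.48 Mbps

Budget: 300 MB = 2400.0 Mb.
Stream payload after overhead: 2400.0 / 1.07 = 2243.0 Mb.
2 min = 120 s
Total bitrate budget: 2243.0 Mb / 120 s = 18.692 Mbps.
Audio total: 384 + 376 + 456 = 1216 kbps = 1.216 Mbps.
Video: 18.692 − 1.216 = 17.476 Mbps.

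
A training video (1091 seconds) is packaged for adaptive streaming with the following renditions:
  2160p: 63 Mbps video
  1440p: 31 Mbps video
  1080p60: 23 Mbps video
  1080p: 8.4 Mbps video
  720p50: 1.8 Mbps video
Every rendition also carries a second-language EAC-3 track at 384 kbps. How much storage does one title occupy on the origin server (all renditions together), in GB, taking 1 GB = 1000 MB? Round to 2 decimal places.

17.61 GB

Audio: 384 kbps = 0.384 Mbps.
Sum of rendition bitrates: (63+0.384) + (31+0.384) + (23+0.384) + (8.4+0.384) + (1.8+0.384) = 129.120 Mbps.
× 1091 s = 140,870 Mb = 17,609 MB = 17.61 GB.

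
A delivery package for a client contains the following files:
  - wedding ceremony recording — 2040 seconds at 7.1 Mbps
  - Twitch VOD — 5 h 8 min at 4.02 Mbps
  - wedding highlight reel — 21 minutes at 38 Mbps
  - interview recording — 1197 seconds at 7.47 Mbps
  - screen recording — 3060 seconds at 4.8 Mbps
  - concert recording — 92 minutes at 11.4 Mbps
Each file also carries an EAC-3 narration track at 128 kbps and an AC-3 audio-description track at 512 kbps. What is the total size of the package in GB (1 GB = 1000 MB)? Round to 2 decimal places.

30.43 GB

Audio total: 128 + 512 = 640 kbps = 0.640 Mbps.
wedding ceremony recording: 7.740 Mbps × 2040 s = 15789.6 Mb
Twitch VOD: 4.660 Mbps × 18480 s = 86116.8 Mb
wedding highlight reel: 38.640 Mbps × 1260 s = 48686.4 Mb
interview recording: 8.110 Mbps × 1197 s = 9707.7 Mb
screen recording: 5.440 Mbps × 3060 s = 16646.4 Mb
concert recording: 12.040 Mbps × 5520 s = 66460.8 Mb
Total: 243407.7 Mb = 30426.0 MB.
= 30.43 GB.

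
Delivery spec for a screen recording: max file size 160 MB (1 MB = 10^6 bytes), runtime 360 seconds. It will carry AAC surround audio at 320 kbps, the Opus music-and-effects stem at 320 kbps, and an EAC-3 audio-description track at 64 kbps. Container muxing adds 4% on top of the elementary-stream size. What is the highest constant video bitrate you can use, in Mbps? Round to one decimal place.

Budget: 160 MB = 1280.0 Mb.
Stream payload after overhead: 1280.0 / 1.04 = 1230.8 Mb.
Total bitrate budget: 1230.8 Mb / 360 s = 3.419 Mbps.
Audio total: 320 + 320 + 64 = 704 kbps = 0.704 Mbps.
Video: 3.419 − 0.704 = 2.715 Mbps.

2.7 Mbps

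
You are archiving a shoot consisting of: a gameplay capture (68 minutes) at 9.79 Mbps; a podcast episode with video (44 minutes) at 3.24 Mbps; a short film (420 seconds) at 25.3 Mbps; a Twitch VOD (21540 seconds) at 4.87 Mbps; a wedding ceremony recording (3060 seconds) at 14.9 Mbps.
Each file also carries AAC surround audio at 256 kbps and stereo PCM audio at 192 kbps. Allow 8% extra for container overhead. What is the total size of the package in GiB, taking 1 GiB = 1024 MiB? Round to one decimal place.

Audio total: 256 + 192 = 448 kbps = 0.448 Mbps.
gameplay capture: 10.238 Mbps × 4080 s × 1.08 = 45112.7 Mb
podcast episode with video: 3.688 Mbps × 2640 s × 1.08 = 10515.2 Mb
short film: 25.748 Mbps × 420 s × 1.08 = 11679.3 Mb
Twitch VOD: 5.318 Mbps × 21540 s × 1.08 = 123713.7 Mb
wedding ceremony recording: 15.348 Mbps × 3060 s × 1.08 = 50722.1 Mb
Total: 241743.0 Mb = 30217.9 MB.
= 28.14 GiB.

28.1 GiB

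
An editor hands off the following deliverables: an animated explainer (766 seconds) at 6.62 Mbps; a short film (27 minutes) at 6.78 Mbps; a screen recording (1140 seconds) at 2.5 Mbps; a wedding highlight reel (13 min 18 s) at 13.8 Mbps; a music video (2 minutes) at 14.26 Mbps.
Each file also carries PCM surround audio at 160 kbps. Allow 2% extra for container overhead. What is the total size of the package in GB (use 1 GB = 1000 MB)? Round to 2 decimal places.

4.12 GB

Audio: 160 kbps = 0.160 Mbps.
animated explainer: 6.780 Mbps × 766 s × 1.02 = 5297.3 Mb
short film: 6.940 Mbps × 1620 s × 1.02 = 11467.7 Mb
screen recording: 2.660 Mbps × 1140 s × 1.02 = 3093.0 Mb
wedding highlight reel: 13.960 Mbps × 798 s × 1.02 = 11362.9 Mb
music video: 14.420 Mbps × 120 s × 1.02 = 1765.0 Mb
Total: 32985.9 Mb = 4123.2 MB.
= 4.123 GB.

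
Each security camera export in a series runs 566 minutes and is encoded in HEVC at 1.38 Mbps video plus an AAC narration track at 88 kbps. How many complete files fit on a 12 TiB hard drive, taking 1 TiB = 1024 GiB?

2117

566 min = 33960 s
Audio: 88 kbps = 0.088 Mbps.
Total bitrate: 1.468 Mbps.
Per item: 1.468 Mbps × 33960 s = 49,853 Mb = 6,232 MB.
Capacity: 12 TiB = 105,553,116 Mb; 2117.28 items → 2117 complete.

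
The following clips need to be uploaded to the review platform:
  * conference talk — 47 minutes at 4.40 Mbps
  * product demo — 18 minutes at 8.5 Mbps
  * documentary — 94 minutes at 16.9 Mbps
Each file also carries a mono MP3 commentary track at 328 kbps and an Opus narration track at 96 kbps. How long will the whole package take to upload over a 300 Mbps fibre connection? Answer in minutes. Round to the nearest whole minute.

7 minutes

Audio total: 328 + 96 = 424 kbps = 0.424 Mbps.
conference talk: 4.824 Mbps × 2820 s = 13603.7 Mb
product demo: 8.924 Mbps × 1080 s = 9637.9 Mb
documentary: 17.324 Mbps × 5640 s = 97707.4 Mb
Total: 120949.0 Mb = 15118.6 MB.
At 300 Mbps: 120949.0 / 300 = 403 s ≈ 6.72 minutes.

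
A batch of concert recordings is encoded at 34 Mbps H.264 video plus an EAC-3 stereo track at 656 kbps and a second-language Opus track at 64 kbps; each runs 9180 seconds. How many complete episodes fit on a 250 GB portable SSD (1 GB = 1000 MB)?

Audio total: 656 + 64 = 720 kbps = 0.720 Mbps.
Total bitrate: 34.720 Mbps.
Per item: 34.720 Mbps × 9180 s = 318,730 Mb = 39,841 MB.
Capacity: 250 GB = 2,000,000 Mb; 6.27 items → 6 complete.

6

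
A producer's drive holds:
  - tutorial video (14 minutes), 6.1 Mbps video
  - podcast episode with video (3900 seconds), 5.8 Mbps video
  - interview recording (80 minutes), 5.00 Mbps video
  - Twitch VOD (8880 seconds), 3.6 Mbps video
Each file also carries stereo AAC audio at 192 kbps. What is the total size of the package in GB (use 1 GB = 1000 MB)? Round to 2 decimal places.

Audio: 192 kbps = 0.192 Mbps.
tutorial video: 6.292 Mbps × 840 s = 5285.3 Mb
podcast episode with video: 5.992 Mbps × 3900 s = 23368.8 Mb
interview recording: 5.192 Mbps × 4800 s = 24921.6 Mb
Twitch VOD: 3.792 Mbps × 8880 s = 33673.0 Mb
Total: 87248.6 Mb = 10906.1 MB.
= 10.91 GB.

10.91 GB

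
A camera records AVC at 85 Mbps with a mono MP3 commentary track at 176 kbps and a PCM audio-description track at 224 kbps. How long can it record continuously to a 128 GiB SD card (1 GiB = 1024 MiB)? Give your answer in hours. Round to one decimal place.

3.6 hours

Audio total: 176 + 224 = 400 kbps = 0.400 Mbps.
Total bitrate: 85 + 0.400 = 85.400 Mbps.
Capacity: 128 GiB = 1,099,512 Mb.
Recording time: 1,099,512 / 85.400 = 12,875 s ≈ 3.58 hours.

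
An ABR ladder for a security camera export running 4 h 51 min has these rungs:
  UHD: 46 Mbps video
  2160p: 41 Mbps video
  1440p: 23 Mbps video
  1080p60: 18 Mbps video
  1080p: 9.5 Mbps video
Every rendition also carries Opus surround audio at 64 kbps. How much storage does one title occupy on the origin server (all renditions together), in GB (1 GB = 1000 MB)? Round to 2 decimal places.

4 h 51 min = 291 min = 17460 s
Audio: 64 kbps = 0.064 Mbps.
Sum of rendition bitrates: (46+0.064) + (41+0.064) + (23+0.064) + (18+0.064) + (9.5+0.064) = 137.820 Mbps.
× 17460 s = 2,406,337 Mb = 300,792 MB = 300.8 GB.

300.79 GB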